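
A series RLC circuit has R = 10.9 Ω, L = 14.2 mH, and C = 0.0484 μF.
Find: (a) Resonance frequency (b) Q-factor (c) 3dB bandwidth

Step 1 — Resonance condition Im(Z)=0 gives ω₀ = 1/√(LC).
Step 2 — ω₀ = 1/√(0.0142·4.84e-08) = 3.814e+04 rad/s.
Step 3 — f₀ = ω₀/(2π) = 6071 Hz.
Step 4 — Series Q: Q = ω₀L/R = 3.814e+04·0.0142/10.9 = 49.69.
Step 5 — 3dB bandwidth: Δω = ω₀/Q = 767.6 rad/s; BW = Δω/(2π) = 122.2 Hz.

(a) f₀ = 6071 Hz  (b) Q = 49.69  (c) BW = 122.2 Hz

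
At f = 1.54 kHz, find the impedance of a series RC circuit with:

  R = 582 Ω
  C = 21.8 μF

Step 1 — Angular frequency: ω = 2π·f = 2π·1540 = 9676 rad/s.
Step 2 — Component impedances:
  R: Z = R = 582 Ω
  C: Z = 1/(jωC) = -j/(ω·C) = 0 - j4.741 Ω
Step 3 — Series combination: Z_total = R + C = 582 - j4.741 Ω = 582∠-0.5° Ω.

Z = 582 - j4.741 Ω = 582∠-0.5° Ω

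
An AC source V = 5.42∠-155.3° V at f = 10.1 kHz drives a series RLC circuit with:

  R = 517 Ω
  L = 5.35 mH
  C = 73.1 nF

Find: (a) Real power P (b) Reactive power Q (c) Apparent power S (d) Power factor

Step 1 — Angular frequency: ω = 2π·f = 2π·1.01e+04 = 6.346e+04 rad/s.
Step 2 — Component impedances:
  R: Z = R = 517 Ω
  L: Z = jωL = j·6.346e+04·0.00535 = 0 + j339.5 Ω
  C: Z = 1/(jωC) = -j/(ω·C) = 0 - j215.6 Ω
Step 3 — Series combination: Z_total = R + L + C = 517 + j123.9 Ω = 531.6∠13.5° Ω.
Step 4 — Source phasor: V = 5.42∠-155.3° V = -4.924 - j2.265 V.
Step 5 — Current: I = V / Z = -0.01 - j0.001983 A = 0.01019∠-168.8° A.
Step 6 — Complex power: S = V·I* = 0.05373 + j0.01288 VA.
Step 7 — Real power: P = Re(S) = 0.05373 W.
Step 8 — Reactive power: Q = Im(S) = 0.01288 VAR.
Step 9 — Apparent power: |S| = 0.05526 VA.
Step 10 — Power factor: PF = P/|S| = 0.9724 (lagging).

(a) P = 0.05373 W  (b) Q = 0.01288 VAR  (c) S = 0.05526 VA  (d) PF = 0.9724 (lagging)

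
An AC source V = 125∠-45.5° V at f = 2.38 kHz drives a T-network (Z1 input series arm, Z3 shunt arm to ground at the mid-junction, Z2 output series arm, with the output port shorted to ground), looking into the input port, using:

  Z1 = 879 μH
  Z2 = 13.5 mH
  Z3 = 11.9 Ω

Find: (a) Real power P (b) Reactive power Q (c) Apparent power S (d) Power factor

Step 1 — Angular frequency: ω = 2π·f = 2π·2380 = 1.495e+04 rad/s.
Step 2 — Component impedances:
  Z1: Z = jωL = j·1.495e+04·0.000879 = 0 + j13.14 Ω
  Z2: Z = jωL = j·1.495e+04·0.0135 = 0 + j201.9 Ω
  Z3: Z = R = 11.9 Ω
Step 3 — With the output port shorted to ground, the output series arm Z2 runs from the junction to ground; the shunt arm Z3 also runs from the junction to ground. They appear in parallel: Z3 || Z2 = 11.86 + j0.699 Ω.
Step 4 — Series with input arm Z1: Z_in = Z1 + (Z3 || Z2) = 11.86 + j13.84 Ω = 18.23∠49.4° Ω.
Step 5 — Source phasor: V = 125∠-45.5° V = 87.61 - j89.16 V.
Step 6 — Current: I = V / Z = -0.5876 - j6.832 A = 6.857∠-94.9° A.
Step 7 — Complex power: S = V·I* = 557.7 + j651 VA.
Step 8 — Real power: P = Re(S) = 557.7 W.
Step 9 — Reactive power: Q = Im(S) = 651 VAR.
Step 10 — Apparent power: |S| = 857.2 VA.
Step 11 — Power factor: PF = P/|S| = 0.6506 (lagging).

(a) P = 557.7 W  (b) Q = 651 VAR  (c) S = 857.2 VA  (d) PF = 0.6506 (lagging)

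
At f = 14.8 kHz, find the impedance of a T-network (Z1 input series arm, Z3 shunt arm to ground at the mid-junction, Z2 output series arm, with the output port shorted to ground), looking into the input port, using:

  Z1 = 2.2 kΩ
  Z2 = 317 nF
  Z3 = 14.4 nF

Step 1 — Angular frequency: ω = 2π·f = 2π·1.48e+04 = 9.299e+04 rad/s.
Step 2 — Component impedances:
  Z1: Z = R = 2200 Ω
  Z2: Z = 1/(jωC) = -j/(ω·C) = 0 - j33.92 Ω
  Z3: Z = 1/(jωC) = -j/(ω·C) = 0 - j746.8 Ω
Step 3 — With the output port shorted to ground, the output series arm Z2 runs from the junction to ground; the shunt arm Z3 also runs from the junction to ground. They appear in parallel: Z3 || Z2 = 0 - j32.45 Ω.
Step 4 — Series with input arm Z1: Z_in = Z1 + (Z3 || Z2) = 2200 - j32.45 Ω = 2200∠-0.8° Ω.

Z = 2200 - j32.45 Ω = 2200∠-0.8° Ω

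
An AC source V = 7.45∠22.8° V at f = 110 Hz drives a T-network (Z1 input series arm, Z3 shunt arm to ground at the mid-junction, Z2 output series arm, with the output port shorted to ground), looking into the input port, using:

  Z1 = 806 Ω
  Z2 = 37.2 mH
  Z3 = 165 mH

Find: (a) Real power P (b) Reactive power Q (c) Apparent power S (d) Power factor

Step 1 — Angular frequency: ω = 2π·f = 2π·110 = 691.2 rad/s.
Step 2 — Component impedances:
  Z1: Z = R = 806 Ω
  Z2: Z = jωL = j·691.2·0.0372 = 0 + j25.71 Ω
  Z3: Z = jωL = j·691.2·0.165 = 0 + j114 Ω
Step 3 — With the output port shorted to ground, the output series arm Z2 runs from the junction to ground; the shunt arm Z3 also runs from the junction to ground. They appear in parallel: Z3 || Z2 = 0 + j20.98 Ω.
Step 4 — Series with input arm Z1: Z_in = Z1 + (Z3 || Z2) = 806 + j20.98 Ω = 806.3∠1.5° Ω.
Step 5 — Source phasor: V = 7.45∠22.8° V = 6.868 + j2.887 V.
Step 6 — Current: I = V / Z = 0.008608 + j0.003358 A = 0.00924∠21.3° A.
Step 7 — Complex power: S = V·I* = 0.06882 + j0.001791 VA.
Step 8 — Real power: P = Re(S) = 0.06882 W.
Step 9 — Reactive power: Q = Im(S) = 0.001791 VAR.
Step 10 — Apparent power: |S| = 0.06884 VA.
Step 11 — Power factor: PF = P/|S| = 0.9997 (lagging).

(a) P = 0.06882 W  (b) Q = 0.001791 VAR  (c) S = 0.06884 VA  (d) PF = 0.9997 (lagging)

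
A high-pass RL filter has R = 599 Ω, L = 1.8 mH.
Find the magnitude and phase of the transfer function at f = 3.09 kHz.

Step 1 — Angular frequency: ω = 2π·3090 = 1.942e+04 rad/s.
Step 2 — Transfer function: H(jω) = jωL/(R + jωL).
Step 3 — Numerator jωL = j·34.95; denominator R + jωL = 599 + j34.95.
Step 4 — H = 0.003392 + j0.05814.
Step 5 — Magnitude: |H| = 0.05824 (-24.7 dB); phase: φ = 86.7°.

|H| = 0.05824 (-24.7 dB), φ = 86.7°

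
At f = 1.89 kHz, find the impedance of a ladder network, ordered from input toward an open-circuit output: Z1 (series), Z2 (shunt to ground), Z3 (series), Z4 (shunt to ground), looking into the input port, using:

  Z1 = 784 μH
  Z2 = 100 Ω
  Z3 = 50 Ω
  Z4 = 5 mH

Step 1 — Angular frequency: ω = 2π·f = 2π·1890 = 1.188e+04 rad/s.
Step 2 — Component impedances:
  Z1: Z = jωL = j·1.188e+04·0.000784 = 0 + j9.31 Ω
  Z2: Z = R = 100 Ω
  Z3: Z = R = 50 Ω
  Z4: Z = jωL = j·1.188e+04·0.005 = 0 + j59.38 Ω
Step 3 — Ladder network (open output): work backward from the far end, alternating series and parallel combinations. Z_in = 42.36 + j32.12 Ω = 53.17∠37.2° Ω.

Z = 42.36 + j32.12 Ω = 53.17∠37.2° Ω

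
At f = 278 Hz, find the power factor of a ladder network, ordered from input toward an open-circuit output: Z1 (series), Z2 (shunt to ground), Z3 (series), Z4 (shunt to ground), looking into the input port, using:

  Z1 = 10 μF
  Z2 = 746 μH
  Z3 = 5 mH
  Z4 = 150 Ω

Step 1 — Angular frequency: ω = 2π·f = 2π·278 = 1747 rad/s.
Step 2 — Component impedances:
  Z1: Z = 1/(jωC) = -j/(ω·C) = 0 - j57.25 Ω
  Z2: Z = jωL = j·1747·0.000746 = 0 + j1.303 Ω
  Z3: Z = jωL = j·1747·0.005 = 0 + j8.734 Ω
  Z4: Z = R = 150 Ω
Step 3 — Ladder network (open output): work backward from the far end, alternating series and parallel combinations. Z_in = 0.01127 - j55.95 Ω = 55.95∠-90.0° Ω.
Step 4 — Power factor: PF = cos(φ) = Re(Z)/|Z| = 0.01127/55.95 = 0.0002014.
Step 5 — Type: Im(Z) = -55.95 ⇒ leading (phase φ = -90.0°).

PF = 0.0002014 (leading, φ = -90.0°)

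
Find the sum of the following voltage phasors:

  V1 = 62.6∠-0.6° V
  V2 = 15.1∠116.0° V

Step 1 — Convert each phasor to rectangular form:
  V1 = 62.6·(cos(-0.6°) + j·sin(-0.6°)) = 62.6 - j0.6555 V
  V2 = 15.1·(cos(116.0°) + j·sin(116.0°)) = -6.619 + j13.57 V
Step 2 — Sum components: V_total = 55.98 + j12.92 V.
Step 3 — Convert to polar: |V_total| = 57.45 V, ∠V_total = 13.0°.

V_total = 57.45∠13.0° V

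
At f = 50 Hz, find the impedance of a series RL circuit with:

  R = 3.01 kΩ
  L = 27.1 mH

Step 1 — Angular frequency: ω = 2π·f = 2π·50 = 314.2 rad/s.
Step 2 — Component impedances:
  R: Z = R = 3010 Ω
  L: Z = jωL = j·314.2·0.0271 = 0 + j8.514 Ω
Step 3 — Series combination: Z_total = R + L = 3010 + j8.514 Ω = 3010∠0.2° Ω.

Z = 3010 + j8.514 Ω = 3010∠0.2° Ω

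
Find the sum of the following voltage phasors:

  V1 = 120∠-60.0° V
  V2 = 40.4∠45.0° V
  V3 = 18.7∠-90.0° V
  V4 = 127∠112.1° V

Step 1 — Convert each phasor to rectangular form:
  V1 = 120·(cos(-60.0°) + j·sin(-60.0°)) = 60 - j103.9 V
  V2 = 40.4·(cos(45.0°) + j·sin(45.0°)) = 28.57 + j28.57 V
  V3 = 18.7·(cos(-90.0°) + j·sin(-90.0°)) = 0 - j18.7 V
  V4 = 127·(cos(112.1°) + j·sin(112.1°)) = -47.78 + j117.7 V
Step 2 — Sum components: V_total = 40.79 + j23.61 V.
Step 3 — Convert to polar: |V_total| = 47.13 V, ∠V_total = 30.1°.

V_total = 47.13∠30.1° V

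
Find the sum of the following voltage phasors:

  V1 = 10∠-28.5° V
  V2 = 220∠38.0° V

Step 1 — Convert each phasor to rectangular form:
  V1 = 10·(cos(-28.5°) + j·sin(-28.5°)) = 8.788 - j4.772 V
  V2 = 220·(cos(38.0°) + j·sin(38.0°)) = 173.4 + j135.4 V
Step 2 — Sum components: V_total = 182.2 + j130.7 V.
Step 3 — Convert to polar: |V_total| = 224.2 V, ∠V_total = 35.7°.

V_total = 224.2∠35.7° V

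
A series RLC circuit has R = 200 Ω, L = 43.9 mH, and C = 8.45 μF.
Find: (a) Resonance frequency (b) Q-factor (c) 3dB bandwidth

Step 1 — Resonance condition Im(Z)=0 gives ω₀ = 1/√(LC).
Step 2 — ω₀ = 1/√(0.0439·8.45e-06) = 1642 rad/s.
Step 3 — f₀ = ω₀/(2π) = 261.3 Hz.
Step 4 — Series Q: Q = ω₀L/R = 1642·0.0439/200 = 0.3604.
Step 5 — 3dB bandwidth: Δω = ω₀/Q = 4556 rad/s; BW = Δω/(2π) = 725.1 Hz.

(a) f₀ = 261.3 Hz  (b) Q = 0.3604  (c) BW = 725.1 Hz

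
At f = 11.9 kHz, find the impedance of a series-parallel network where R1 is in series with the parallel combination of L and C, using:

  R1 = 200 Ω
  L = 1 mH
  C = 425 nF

Step 1 — Angular frequency: ω = 2π·f = 2π·1.19e+04 = 7.477e+04 rad/s.
Step 2 — Component impedances:
  R1: Z = R = 200 Ω
  L: Z = jωL = j·7.477e+04·0.001 = 0 + j74.77 Ω
  C: Z = 1/(jωC) = -j/(ω·C) = 0 - j31.47 Ω
Step 3 — Parallel branch: L || C = 1/(1/L + 1/C) = 0 - j54.34 Ω.
Step 4 — Series with R1: Z_total = R1 + (L || C) = 200 - j54.34 Ω = 207.3∠-15.2° Ω.

Z = 200 - j54.34 Ω = 207.3∠-15.2° Ω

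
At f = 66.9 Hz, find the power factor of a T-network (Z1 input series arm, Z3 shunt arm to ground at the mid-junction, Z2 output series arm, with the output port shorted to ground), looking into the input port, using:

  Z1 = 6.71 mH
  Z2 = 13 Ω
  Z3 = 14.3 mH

Step 1 — Angular frequency: ω = 2π·f = 2π·66.9 = 420.3 rad/s.
Step 2 — Component impedances:
  Z1: Z = jωL = j·420.3·0.00671 = 0 + j2.821 Ω
  Z2: Z = R = 13 Ω
  Z3: Z = jωL = j·420.3·0.0143 = 0 + j6.011 Ω
Step 3 — With the output port shorted to ground, the output series arm Z2 runs from the junction to ground; the shunt arm Z3 also runs from the junction to ground. They appear in parallel: Z3 || Z2 = 2.29 + j4.952 Ω.
Step 4 — Series with input arm Z1: Z_in = Z1 + (Z3 || Z2) = 2.29 + j7.773 Ω = 8.103∠73.6° Ω.
Step 5 — Power factor: PF = cos(φ) = Re(Z)/|Z| = 2.29/8.103 = 0.2826.
Step 6 — Type: Im(Z) = 7.773 ⇒ lagging (phase φ = 73.6°).

PF = 0.2826 (lagging, φ = 73.6°)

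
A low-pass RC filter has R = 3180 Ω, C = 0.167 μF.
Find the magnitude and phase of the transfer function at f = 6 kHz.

Step 1 — Angular frequency: ω = 2π·6000 = 3.77e+04 rad/s.
Step 2 — Transfer function: H(jω) = 1/(1 + jωRC).
Step 3 — Denominator: 1 + jωRC = 1 + j·3.77e+04·3180·1.67e-07 = 1 + j20.02.
Step 4 — H = 0.002489 - j0.04982.
Step 5 — Magnitude: |H| = 0.04989 (-26.0 dB); phase: φ = -87.1°.

|H| = 0.04989 (-26.0 dB), φ = -87.1°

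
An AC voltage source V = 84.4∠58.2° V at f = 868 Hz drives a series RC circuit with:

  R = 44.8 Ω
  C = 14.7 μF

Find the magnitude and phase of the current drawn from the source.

Step 1 — Angular frequency: ω = 2π·f = 2π·868 = 5454 rad/s.
Step 2 — Component impedances:
  R: Z = R = 44.8 Ω
  C: Z = 1/(jωC) = -j/(ω·C) = 0 - j12.47 Ω
Step 3 — Series combination: Z_total = R + C = 44.8 - j12.47 Ω = 46.5∠-15.6° Ω.
Step 4 — Source phasor: V = 84.4∠58.2° V = 44.48 + j71.73 V.
Step 5 — Ohm's law: I = V / Z_total = (44.48 + j71.73) / (44.8 - j12.47) = 0.5076 + j1.742 A.
Step 6 — Convert to polar: |I| = 1.815 A, ∠I = 73.8°.

I = 1.815∠73.8° A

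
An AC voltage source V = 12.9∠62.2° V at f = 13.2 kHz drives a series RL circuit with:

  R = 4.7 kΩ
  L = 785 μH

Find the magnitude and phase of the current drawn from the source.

Step 1 — Angular frequency: ω = 2π·f = 2π·1.32e+04 = 8.294e+04 rad/s.
Step 2 — Component impedances:
  R: Z = R = 4700 Ω
  L: Z = jωL = j·8.294e+04·0.000785 = 0 + j65.11 Ω
Step 3 — Series combination: Z_total = R + L = 4700 + j65.11 Ω = 4700∠0.8° Ω.
Step 4 — Source phasor: V = 12.9∠62.2° V = 6.016 + j11.41 V.
Step 5 — Ohm's law: I = V / Z_total = (6.016 + j11.41) / (4700 + j65.11) = 0.001313 + j0.00241 A.
Step 6 — Convert to polar: |I| = 0.002744 A, ∠I = 61.4°.

I = 0.002744∠61.4° A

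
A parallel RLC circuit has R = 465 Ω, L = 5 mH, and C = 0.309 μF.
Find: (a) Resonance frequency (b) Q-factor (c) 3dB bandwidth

Step 1 — Resonance: ω₀ = 1/√(LC) = 1/√(0.005·3.09e-07) = 2.544e+04 rad/s.
Step 2 — f₀ = ω₀/(2π) = 4049 Hz.
Step 3 — Parallel Q: Q = R/(ω₀L) = 465/(2.544e+04·0.005) = 3.656.
Step 4 — Bandwidth: Δω = ω₀/Q = 6960 rad/s; BW = Δω/(2π) = 1108 Hz.

(a) f₀ = 4049 Hz  (b) Q = 3.656  (c) BW = 1108 Hz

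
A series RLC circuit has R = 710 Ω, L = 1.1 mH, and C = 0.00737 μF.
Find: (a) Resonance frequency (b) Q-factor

Step 1 — Resonance condition Im(Z)=0 gives ω₀ = 1/√(LC).
Step 2 — ω₀ = 1/√(0.0011·7.37e-09) = 3.512e+05 rad/s.
Step 3 — f₀ = ω₀/(2π) = 5.59e+04 Hz.
Step 4 — Series Q: Q = ω₀L/R = 3.512e+05·0.0011/710 = 0.5441.

(a) f₀ = 5.59e+04 Hz  (b) Q = 0.5441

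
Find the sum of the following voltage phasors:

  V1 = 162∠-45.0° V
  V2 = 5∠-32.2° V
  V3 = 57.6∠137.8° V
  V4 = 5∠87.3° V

Step 1 — Convert each phasor to rectangular form:
  V1 = 162·(cos(-45.0°) + j·sin(-45.0°)) = 114.6 - j114.6 V
  V2 = 5·(cos(-32.2°) + j·sin(-32.2°)) = 4.231 - j2.664 V
  V3 = 57.6·(cos(137.8°) + j·sin(137.8°)) = -42.67 + j38.69 V
  V4 = 5·(cos(87.3°) + j·sin(87.3°)) = 0.2355 + j4.994 V
Step 2 — Sum components: V_total = 76.35 - j73.53 V.
Step 3 — Convert to polar: |V_total| = 106 V, ∠V_total = -43.9°.

V_total = 106∠-43.9° V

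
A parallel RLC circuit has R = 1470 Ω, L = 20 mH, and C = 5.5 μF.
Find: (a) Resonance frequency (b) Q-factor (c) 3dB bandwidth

Step 1 — Resonance: ω₀ = 1/√(LC) = 1/√(0.02·5.5e-06) = 3015 rad/s.
Step 2 — f₀ = ω₀/(2π) = 479.9 Hz.
Step 3 — Parallel Q: Q = R/(ω₀L) = 1470/(3015·0.02) = 24.38.
Step 4 — Bandwidth: Δω = ω₀/Q = 123.7 rad/s; BW = Δω/(2π) = 19.69 Hz.

(a) f₀ = 479.9 Hz  (b) Q = 24.38  (c) BW = 19.69 Hz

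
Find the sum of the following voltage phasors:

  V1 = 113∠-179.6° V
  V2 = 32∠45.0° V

Step 1 — Convert each phasor to rectangular form:
  V1 = 113·(cos(-179.6°) + j·sin(-179.6°)) = -113 - j0.7889 V
  V2 = 32·(cos(45.0°) + j·sin(45.0°)) = 22.63 + j22.63 V
Step 2 — Sum components: V_total = -90.37 + j21.84 V.
Step 3 — Convert to polar: |V_total| = 92.97 V, ∠V_total = 166.4°.

V_total = 92.97∠166.4° V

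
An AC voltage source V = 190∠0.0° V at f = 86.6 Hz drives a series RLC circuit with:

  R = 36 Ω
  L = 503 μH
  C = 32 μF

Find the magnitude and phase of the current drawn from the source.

Step 1 — Angular frequency: ω = 2π·f = 2π·86.6 = 544.1 rad/s.
Step 2 — Component impedances:
  R: Z = R = 36 Ω
  L: Z = jωL = j·544.1·0.000503 = 0 + j0.2737 Ω
  C: Z = 1/(jωC) = -j/(ω·C) = 0 - j57.43 Ω
Step 3 — Series combination: Z_total = R + L + C = 36 - j57.16 Ω = 67.55∠-57.8° Ω.
Step 4 — Source phasor: V = 190∠0.0° V = 190 V.
Step 5 — Ohm's law: I = V / Z_total = (190) / (36 - j57.16) = 1.499 + j2.38 A.
Step 6 — Convert to polar: |I| = 2.813 A, ∠I = 57.8°.

I = 2.813∠57.8° A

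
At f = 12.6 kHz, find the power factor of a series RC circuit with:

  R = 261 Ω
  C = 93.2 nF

Step 1 — Angular frequency: ω = 2π·f = 2π·1.26e+04 = 7.917e+04 rad/s.
Step 2 — Component impedances:
  R: Z = R = 261 Ω
  C: Z = 1/(jωC) = -j/(ω·C) = 0 - j135.5 Ω
Step 3 — Series combination: Z_total = R + C = 261 - j135.5 Ω = 294.1∠-27.4° Ω.
Step 4 — Power factor: PF = cos(φ) = Re(Z)/|Z| = 261/294.1 = 0.8875.
Step 5 — Type: Im(Z) = -135.5 ⇒ leading (phase φ = -27.4°).

PF = 0.8875 (leading, φ = -27.4°)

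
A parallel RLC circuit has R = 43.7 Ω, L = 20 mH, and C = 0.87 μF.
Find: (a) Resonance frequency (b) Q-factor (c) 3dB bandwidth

Step 1 — Resonance: ω₀ = 1/√(LC) = 1/√(0.02·8.7e-07) = 7581 rad/s.
Step 2 — f₀ = ω₀/(2π) = 1207 Hz.
Step 3 — Parallel Q: Q = R/(ω₀L) = 43.7/(7581·0.02) = 0.2882.
Step 4 — Bandwidth: Δω = ω₀/Q = 2.63e+04 rad/s; BW = Δω/(2π) = 4186 Hz.

(a) f₀ = 1207 Hz  (b) Q = 0.2882  (c) BW = 4186 Hz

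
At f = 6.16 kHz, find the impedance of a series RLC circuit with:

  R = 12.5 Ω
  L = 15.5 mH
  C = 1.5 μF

Step 1 — Angular frequency: ω = 2π·f = 2π·6160 = 3.87e+04 rad/s.
Step 2 — Component impedances:
  R: Z = R = 12.5 Ω
  L: Z = jωL = j·3.87e+04·0.0155 = 0 + j599.9 Ω
  C: Z = 1/(jωC) = -j/(ω·C) = 0 - j17.22 Ω
Step 3 — Series combination: Z_total = R + L + C = 12.5 + j582.7 Ω = 582.8∠88.8° Ω.

Z = 12.5 + j582.7 Ω = 582.8∠88.8° Ω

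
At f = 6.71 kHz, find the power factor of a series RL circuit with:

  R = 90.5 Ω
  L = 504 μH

Step 1 — Angular frequency: ω = 2π·f = 2π·6710 = 4.216e+04 rad/s.
Step 2 — Component impedances:
  R: Z = R = 90.5 Ω
  L: Z = jωL = j·4.216e+04·0.000504 = 0 + j21.25 Ω
Step 3 — Series combination: Z_total = R + L = 90.5 + j21.25 Ω = 92.96∠13.2° Ω.
Step 4 — Power factor: PF = cos(φ) = Re(Z)/|Z| = 90.5/92.96 = 0.9735.
Step 5 — Type: Im(Z) = 21.25 ⇒ lagging (phase φ = 13.2°).

PF = 0.9735 (lagging, φ = 13.2°)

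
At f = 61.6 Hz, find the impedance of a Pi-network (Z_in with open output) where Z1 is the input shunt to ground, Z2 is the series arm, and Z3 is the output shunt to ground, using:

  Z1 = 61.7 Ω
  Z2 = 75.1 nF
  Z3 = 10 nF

Step 1 — Angular frequency: ω = 2π·f = 2π·61.6 = 387 rad/s.
Step 2 — Component impedances:
  Z1: Z = R = 61.7 Ω
  Z2: Z = 1/(jωC) = -j/(ω·C) = 0 - j3.44e+04 Ω
  Z3: Z = 1/(jωC) = -j/(ω·C) = 0 - j2.584e+05 Ω
Step 3 — With open output, the series arm Z2 and the output shunt Z3 appear in series to ground: Z2 + Z3 = 0 - j2.928e+05 Ω.
Step 4 — Parallel with input shunt Z1: Z_in = Z1 || (Z2 + Z3) = 61.7 - j0.013 Ω = 61.7∠-0.0° Ω.

Z = 61.7 - j0.013 Ω = 61.7∠-0.0° Ω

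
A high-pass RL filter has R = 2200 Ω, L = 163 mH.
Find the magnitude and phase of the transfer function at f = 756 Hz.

Step 1 — Angular frequency: ω = 2π·756 = 4750 rad/s.
Step 2 — Transfer function: H(jω) = jωL/(R + jωL).
Step 3 — Numerator jωL = j·774.3; denominator R + jωL = 2200 + j774.3.
Step 4 — H = 0.1102 + j0.3132.
Step 5 — Magnitude: |H| = 0.332 (-9.6 dB); phase: φ = 70.6°.

|H| = 0.332 (-9.6 dB), φ = 70.6°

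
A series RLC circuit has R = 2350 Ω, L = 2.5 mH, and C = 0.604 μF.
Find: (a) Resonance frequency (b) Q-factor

Step 1 — Resonance condition Im(Z)=0 gives ω₀ = 1/√(LC).
Step 2 — ω₀ = 1/√(0.0025·6.04e-07) = 2.573e+04 rad/s.
Step 3 — f₀ = ω₀/(2π) = 4096 Hz.
Step 4 — Series Q: Q = ω₀L/R = 2.573e+04·0.0025/2350 = 0.02738.

(a) f₀ = 4096 Hz  (b) Q = 0.02738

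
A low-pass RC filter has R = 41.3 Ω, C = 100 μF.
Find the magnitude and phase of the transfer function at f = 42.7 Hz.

Step 1 — Angular frequency: ω = 2π·42.7 = 268.3 rad/s.
Step 2 — Transfer function: H(jω) = 1/(1 + jωRC).
Step 3 — Denominator: 1 + jωRC = 1 + j·268.3·41.3·0.0001 = 1 + j1.108.
Step 4 — H = 0.4489 - j0.4974.
Step 5 — Magnitude: |H| = 0.67 (-3.5 dB); phase: φ = -47.9°.

|H| = 0.67 (-3.5 dB), φ = -47.9°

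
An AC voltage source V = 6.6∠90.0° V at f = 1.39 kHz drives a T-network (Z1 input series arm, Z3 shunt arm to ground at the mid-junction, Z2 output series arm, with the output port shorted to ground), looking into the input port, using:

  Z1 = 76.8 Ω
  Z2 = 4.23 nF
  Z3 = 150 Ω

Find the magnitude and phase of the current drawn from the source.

Step 1 — Angular frequency: ω = 2π·f = 2π·1390 = 8734 rad/s.
Step 2 — Component impedances:
  Z1: Z = R = 76.8 Ω
  Z2: Z = 1/(jωC) = -j/(ω·C) = 0 - j2.707e+04 Ω
  Z3: Z = R = 150 Ω
Step 3 — With the output port shorted to ground, the output series arm Z2 runs from the junction to ground; the shunt arm Z3 also runs from the junction to ground. They appear in parallel: Z3 || Z2 = 150 - j0.8312 Ω.
Step 4 — Series with input arm Z1: Z_in = Z1 + (Z3 || Z2) = 226.8 - j0.8312 Ω = 226.8∠-0.2° Ω.
Step 5 — Source phasor: V = 6.6∠90.0° V = 0 + j6.6 V.
Step 6 — Ohm's law: I = V / Z_total = (0 + j6.6) / (226.8 - j0.8312) = -0.0001067 + j0.0291 A.
Step 7 — Convert to polar: |I| = 0.0291 A, ∠I = 90.2°.

I = 0.0291∠90.2° A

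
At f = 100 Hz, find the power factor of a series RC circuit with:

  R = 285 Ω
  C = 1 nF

Step 1 — Angular frequency: ω = 2π·f = 2π·100 = 628.3 rad/s.
Step 2 — Component impedances:
  R: Z = R = 285 Ω
  C: Z = 1/(jωC) = -j/(ω·C) = 0 - j1.592e+06 Ω
Step 3 — Series combination: Z_total = R + C = 285 - j1.592e+06 Ω = 1.592e+06∠-90.0° Ω.
Step 4 — Power factor: PF = cos(φ) = Re(Z)/|Z| = 285/1.5915e+06 = 0.0001791.
Step 5 — Type: Im(Z) = -1.592e+06 ⇒ leading (phase φ = -90.0°).

PF = 0.0001791 (leading, φ = -90.0°)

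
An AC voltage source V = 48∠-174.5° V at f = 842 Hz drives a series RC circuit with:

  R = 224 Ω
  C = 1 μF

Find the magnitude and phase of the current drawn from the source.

Step 1 — Angular frequency: ω = 2π·f = 2π·842 = 5290 rad/s.
Step 2 — Component impedances:
  R: Z = R = 224 Ω
  C: Z = 1/(jωC) = -j/(ω·C) = 0 - j189 Ω
Step 3 — Series combination: Z_total = R + C = 224 - j189 Ω = 293.1∠-40.2° Ω.
Step 4 — Source phasor: V = 48∠-174.5° V = -47.78 - j4.601 V.
Step 5 — Ohm's law: I = V / Z_total = (-47.78 - j4.601) / (224 - j189) = -0.1145 - j0.1171 A.
Step 6 — Convert to polar: |I| = 0.1638 A, ∠I = -134.3°.

I = 0.1638∠-134.3° A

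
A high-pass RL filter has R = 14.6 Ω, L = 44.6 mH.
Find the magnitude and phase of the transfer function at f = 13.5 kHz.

Step 1 — Angular frequency: ω = 2π·1.35e+04 = 8.482e+04 rad/s.
Step 2 — Transfer function: H(jω) = jωL/(R + jωL).
Step 3 — Numerator jωL = j·3783; denominator R + jωL = 14.6 + j3783.
Step 4 — H = 1 + j0.003859.
Step 5 — Magnitude: |H| = 1 (-0.0 dB); phase: φ = 0.2°.

|H| = 1 (-0.0 dB), φ = 0.2°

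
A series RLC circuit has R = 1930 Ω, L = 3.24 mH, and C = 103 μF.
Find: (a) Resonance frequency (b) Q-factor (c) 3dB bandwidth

Step 1 — Resonance: ω₀ = 1/√(LC) = 1/√(0.00324·0.000103) = 1731 rad/s.
Step 2 — f₀ = ω₀/(2π) = 275.5 Hz.
Step 3 — Series Q: Q = ω₀L/R = 1731·0.00324/1930 = 0.002906.
Step 4 — Bandwidth: Δω = ω₀/Q = 5.957e+05 rad/s; BW = Δω/(2π) = 9.481e+04 Hz.

(a) f₀ = 275.5 Hz  (b) Q = 0.002906  (c) BW = 9.481e+04 Hz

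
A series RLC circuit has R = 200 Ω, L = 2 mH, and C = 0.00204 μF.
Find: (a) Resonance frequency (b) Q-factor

Step 1 — Resonance condition Im(Z)=0 gives ω₀ = 1/√(LC).
Step 2 — ω₀ = 1/√(0.002·2.04e-09) = 4.951e+05 rad/s.
Step 3 — f₀ = ω₀/(2π) = 7.879e+04 Hz.
Step 4 — Series Q: Q = ω₀L/R = 4.951e+05·0.002/200 = 4.951.

(a) f₀ = 7.879e+04 Hz  (b) Q = 4.951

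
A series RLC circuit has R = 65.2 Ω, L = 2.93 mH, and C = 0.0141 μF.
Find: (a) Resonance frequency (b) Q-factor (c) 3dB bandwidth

Step 1 — Resonance condition Im(Z)=0 gives ω₀ = 1/√(LC).
Step 2 — ω₀ = 1/√(0.00293·1.41e-08) = 1.556e+05 rad/s.
Step 3 — f₀ = ω₀/(2π) = 2.476e+04 Hz.
Step 4 — Series Q: Q = ω₀L/R = 1.556e+05·0.00293/65.2 = 6.992.
Step 5 — 3dB bandwidth: Δω = ω₀/Q = 2.225e+04 rad/s; BW = Δω/(2π) = 3542 Hz.

(a) f₀ = 2.476e+04 Hz  (b) Q = 6.992  (c) BW = 3542 Hz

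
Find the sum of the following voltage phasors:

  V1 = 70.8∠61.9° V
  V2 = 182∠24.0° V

Step 1 — Convert each phasor to rectangular form:
  V1 = 70.8·(cos(61.9°) + j·sin(61.9°)) = 33.35 + j62.45 V
  V2 = 182·(cos(24.0°) + j·sin(24.0°)) = 166.3 + j74.03 V
Step 2 — Sum components: V_total = 199.6 + j136.5 V.
Step 3 — Convert to polar: |V_total| = 241.8 V, ∠V_total = 34.4°.

V_total = 241.8∠34.4° V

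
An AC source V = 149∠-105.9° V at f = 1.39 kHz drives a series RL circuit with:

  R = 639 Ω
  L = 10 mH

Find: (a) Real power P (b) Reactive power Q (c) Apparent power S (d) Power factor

Step 1 — Angular frequency: ω = 2π·f = 2π·1390 = 8734 rad/s.
Step 2 — Component impedances:
  R: Z = R = 639 Ω
  L: Z = jωL = j·8734·0.01 = 0 + j87.34 Ω
Step 3 — Series combination: Z_total = R + L = 639 + j87.34 Ω = 644.9∠7.8° Ω.
Step 4 — Source phasor: V = 149∠-105.9° V = -40.82 - j143.3 V.
Step 5 — Current: I = V / Z = -0.0928 - j0.2116 A = 0.231∠-113.7° A.
Step 6 — Complex power: S = V·I* = 34.11 + j4.662 VA.
Step 7 — Real power: P = Re(S) = 34.11 W.
Step 8 — Reactive power: Q = Im(S) = 4.662 VAR.
Step 9 — Apparent power: |S| = 34.42 VA.
Step 10 — Power factor: PF = P/|S| = 0.9908 (lagging).

(a) P = 34.11 W  (b) Q = 4.662 VAR  (c) S = 34.42 VA  (d) PF = 0.9908 (lagging)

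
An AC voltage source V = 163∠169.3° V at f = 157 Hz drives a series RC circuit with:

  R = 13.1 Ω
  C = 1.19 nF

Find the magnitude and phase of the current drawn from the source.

Step 1 — Angular frequency: ω = 2π·f = 2π·157 = 986.5 rad/s.
Step 2 — Component impedances:
  R: Z = R = 13.1 Ω
  C: Z = 1/(jωC) = -j/(ω·C) = 0 - j8.519e+05 Ω
Step 3 — Series combination: Z_total = R + C = 13.1 - j8.519e+05 Ω = 8.519e+05∠-90.0° Ω.
Step 4 — Source phasor: V = 163∠169.3° V = -160.2 + j30.26 V.
Step 5 — Ohm's law: I = V / Z_total = (-160.2 + j30.26) / (13.1 - j8.519e+05) = -3.553e-05 - j0.000188 A.
Step 6 — Convert to polar: |I| = 0.0001913 A, ∠I = -100.7°.

I = 0.0001913∠-100.7° A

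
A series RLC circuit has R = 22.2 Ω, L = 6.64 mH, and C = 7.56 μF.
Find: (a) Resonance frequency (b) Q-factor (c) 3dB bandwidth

Step 1 — Resonance condition Im(Z)=0 gives ω₀ = 1/√(LC).
Step 2 — ω₀ = 1/√(0.00664·7.56e-06) = 4463 rad/s.
Step 3 — f₀ = ω₀/(2π) = 710.4 Hz.
Step 4 — Series Q: Q = ω₀L/R = 4463·0.00664/22.2 = 1.335.
Step 5 — 3dB bandwidth: Δω = ω₀/Q = 3343 rad/s; BW = Δω/(2π) = 532.1 Hz.

(a) f₀ = 710.4 Hz  (b) Q = 1.335  (c) BW = 532.1 Hz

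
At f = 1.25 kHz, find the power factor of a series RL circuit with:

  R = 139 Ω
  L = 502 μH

Step 1 — Angular frequency: ω = 2π·f = 2π·1250 = 7854 rad/s.
Step 2 — Component impedances:
  R: Z = R = 139 Ω
  L: Z = jωL = j·7854·0.000502 = 0 + j3.943 Ω
Step 3 — Series combination: Z_total = R + L = 139 + j3.943 Ω = 139.1∠1.6° Ω.
Step 4 — Power factor: PF = cos(φ) = Re(Z)/|Z| = 139/139.06 = 0.9996.
Step 5 — Type: Im(Z) = 3.943 ⇒ lagging (phase φ = 1.6°).

PF = 0.9996 (lagging, φ = 1.6°)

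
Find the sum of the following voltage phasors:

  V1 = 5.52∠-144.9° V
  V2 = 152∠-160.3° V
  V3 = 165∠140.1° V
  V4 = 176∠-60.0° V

Step 1 — Convert each phasor to rectangular form:
  V1 = 5.52·(cos(-144.9°) + j·sin(-144.9°)) = -4.516 - j3.174 V
  V2 = 152·(cos(-160.3°) + j·sin(-160.3°)) = -143.1 - j51.24 V
  V3 = 165·(cos(140.1°) + j·sin(140.1°)) = -126.6 + j105.8 V
  V4 = 176·(cos(-60.0°) + j·sin(-60.0°)) = 88 - j152.4 V
Step 2 — Sum components: V_total = -186.2 - j101 V.
Step 3 — Convert to polar: |V_total| = 211.8 V, ∠V_total = -151.5°.

V_total = 211.8∠-151.5° V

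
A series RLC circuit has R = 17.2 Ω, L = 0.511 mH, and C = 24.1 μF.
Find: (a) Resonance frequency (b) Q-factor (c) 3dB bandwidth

Step 1 — Resonance: ω₀ = 1/√(LC) = 1/√(0.000511·2.41e-05) = 9011 rad/s.
Step 2 — f₀ = ω₀/(2π) = 1434 Hz.
Step 3 — Series Q: Q = ω₀L/R = 9011·0.000511/17.2 = 0.2677.
Step 4 — Bandwidth: Δω = ω₀/Q = 3.366e+04 rad/s; BW = Δω/(2π) = 5357 Hz.

(a) f₀ = 1434 Hz  (b) Q = 0.2677  (c) BW = 5357 Hz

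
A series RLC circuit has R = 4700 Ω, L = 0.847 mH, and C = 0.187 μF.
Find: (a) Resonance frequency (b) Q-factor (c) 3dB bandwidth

Step 1 — Resonance: ω₀ = 1/√(LC) = 1/√(0.000847·1.87e-07) = 7.946e+04 rad/s.
Step 2 — f₀ = ω₀/(2π) = 1.265e+04 Hz.
Step 3 — Series Q: Q = ω₀L/R = 7.946e+04·0.000847/4700 = 0.01432.
Step 4 — Bandwidth: Δω = ω₀/Q = 5.549e+06 rad/s; BW = Δω/(2π) = 8.832e+05 Hz.

(a) f₀ = 1.265e+04 Hz  (b) Q = 0.01432  (c) BW = 8.832e+05 Hz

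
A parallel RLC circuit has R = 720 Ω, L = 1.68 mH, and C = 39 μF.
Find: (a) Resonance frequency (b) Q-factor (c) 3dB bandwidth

Step 1 — Resonance: ω₀ = 1/√(LC) = 1/√(0.00168·3.9e-05) = 3907 rad/s.
Step 2 — f₀ = ω₀/(2π) = 621.8 Hz.
Step 3 — Parallel Q: Q = R/(ω₀L) = 720/(3907·0.00168) = 109.7.
Step 4 — Bandwidth: Δω = ω₀/Q = 35.61 rad/s; BW = Δω/(2π) = 5.668 Hz.

(a) f₀ = 621.8 Hz  (b) Q = 109.7  (c) BW = 5.668 Hz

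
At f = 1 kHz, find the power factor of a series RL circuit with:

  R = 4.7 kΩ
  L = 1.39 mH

Step 1 — Angular frequency: ω = 2π·f = 2π·1000 = 6283 rad/s.
Step 2 — Component impedances:
  R: Z = R = 4700 Ω
  L: Z = jωL = j·6283·0.00139 = 0 + j8.734 Ω
Step 3 — Series combination: Z_total = R + L = 4700 + j8.734 Ω = 4700∠0.1° Ω.
Step 4 — Power factor: PF = cos(φ) = Re(Z)/|Z| = 4700/4700 = 1.
Step 5 — Type: Im(Z) = 8.734 ⇒ lagging (phase φ = 0.1°).

PF = 1 (lagging, φ = 0.1°)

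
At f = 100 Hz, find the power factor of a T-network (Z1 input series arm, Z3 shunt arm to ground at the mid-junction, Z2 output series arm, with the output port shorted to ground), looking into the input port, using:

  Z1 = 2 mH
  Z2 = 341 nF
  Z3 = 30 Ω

Step 1 — Angular frequency: ω = 2π·f = 2π·100 = 628.3 rad/s.
Step 2 — Component impedances:
  Z1: Z = jωL = j·628.3·0.002 = 0 + j1.257 Ω
  Z2: Z = 1/(jωC) = -j/(ω·C) = 0 - j4667 Ω
  Z3: Z = R = 30 Ω
Step 3 — With the output port shorted to ground, the output series arm Z2 runs from the junction to ground; the shunt arm Z3 also runs from the junction to ground. They appear in parallel: Z3 || Z2 = 30 - j0.1928 Ω.
Step 4 — Series with input arm Z1: Z_in = Z1 + (Z3 || Z2) = 30 + j1.064 Ω = 30.02∠2.0° Ω.
Step 5 — Power factor: PF = cos(φ) = Re(Z)/|Z| = 29.999/30.018 = 0.9994.
Step 6 — Type: Im(Z) = 1.064 ⇒ lagging (phase φ = 2.0°).

PF = 0.9994 (lagging, φ = 2.0°)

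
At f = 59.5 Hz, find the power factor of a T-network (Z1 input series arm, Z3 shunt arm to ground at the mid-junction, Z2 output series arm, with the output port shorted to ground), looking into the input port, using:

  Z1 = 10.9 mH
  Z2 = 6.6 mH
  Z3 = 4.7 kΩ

Step 1 — Angular frequency: ω = 2π·f = 2π·59.5 = 373.8 rad/s.
Step 2 — Component impedances:
  Z1: Z = jωL = j·373.8·0.0109 = 0 + j4.075 Ω
  Z2: Z = jωL = j·373.8·0.0066 = 0 + j2.467 Ω
  Z3: Z = R = 4700 Ω
Step 3 — With the output port shorted to ground, the output series arm Z2 runs from the junction to ground; the shunt arm Z3 also runs from the junction to ground. They appear in parallel: Z3 || Z2 = 0.001295 + j2.467 Ω.
Step 4 — Series with input arm Z1: Z_in = Z1 + (Z3 || Z2) = 0.001295 + j6.542 Ω = 6.542∠90.0° Ω.
Step 5 — Power factor: PF = cos(φ) = Re(Z)/|Z| = 0.001295/6.542 = 0.000198.
Step 6 — Type: Im(Z) = 6.542 ⇒ lagging (phase φ = 90.0°).

PF = 0.000198 (lagging, φ = 90.0°)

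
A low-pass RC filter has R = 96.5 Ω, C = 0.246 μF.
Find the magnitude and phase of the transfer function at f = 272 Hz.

Step 1 — Angular frequency: ω = 2π·272 = 1709 rad/s.
Step 2 — Transfer function: H(jω) = 1/(1 + jωRC).
Step 3 — Denominator: 1 + jωRC = 1 + j·1709·96.5·2.46e-07 = 1 + j0.04057.
Step 4 — H = 0.9984 - j0.0405.
Step 5 — Magnitude: |H| = 0.9992 (-0.0 dB); phase: φ = -2.3°.

|H| = 0.9992 (-0.0 dB), φ = -2.3°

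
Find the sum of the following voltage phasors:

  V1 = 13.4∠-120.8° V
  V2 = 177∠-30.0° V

Step 1 — Convert each phasor to rectangular form:
  V1 = 13.4·(cos(-120.8°) + j·sin(-120.8°)) = -6.861 - j11.51 V
  V2 = 177·(cos(-30.0°) + j·sin(-30.0°)) = 153.3 - j88.5 V
Step 2 — Sum components: V_total = 146.4 - j100 V.
Step 3 — Convert to polar: |V_total| = 177.3 V, ∠V_total = -34.3°.

V_total = 177.3∠-34.3° V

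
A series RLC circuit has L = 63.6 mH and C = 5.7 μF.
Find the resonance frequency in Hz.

Step 1 — Resonance condition Im(Z)=0 gives ω₀ = 1/√(LC).
Step 2 — ω₀ = 1/√(0.0636·5.7e-06) = 1661 rad/s.
Step 3 — f₀ = ω₀/(2π) = 264.3 Hz.

f₀ = 264.3 Hz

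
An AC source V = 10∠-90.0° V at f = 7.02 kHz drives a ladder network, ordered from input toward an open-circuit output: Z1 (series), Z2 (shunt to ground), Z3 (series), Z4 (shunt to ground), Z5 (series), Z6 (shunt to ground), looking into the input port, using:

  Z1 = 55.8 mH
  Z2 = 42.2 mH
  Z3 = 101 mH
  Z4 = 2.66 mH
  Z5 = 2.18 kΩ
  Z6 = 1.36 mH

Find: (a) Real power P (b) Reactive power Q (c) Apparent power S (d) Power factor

Step 1 — Angular frequency: ω = 2π·f = 2π·7020 = 4.411e+04 rad/s.
Step 2 — Component impedances:
  Z1: Z = jωL = j·4.411e+04·0.0558 = 0 + j2461 Ω
  Z2: Z = jωL = j·4.411e+04·0.0422 = 0 + j1861 Ω
  Z3: Z = jωL = j·4.411e+04·0.101 = 0 + j4455 Ω
  Z4: Z = jωL = j·4.411e+04·0.00266 = 0 + j117.3 Ω
  Z5: Z = R = 2180 Ω
  Z6: Z = jωL = j·4.411e+04·0.00136 = 0 + j59.99 Ω
Step 3 — Ladder network (open output): work backward from the far end, alternating series and parallel combinations. Z_in = 0.5252 + j3784 Ω = 3784∠90.0° Ω.
Step 4 — Source phasor: V = 10∠-90.0° V = 0 - j10 V.
Step 5 — Current: I = V / Z = -0.002643 - j3.668e-07 A = 0.002643∠-180.0° A.
Step 6 — Complex power: S = V·I* = 3.668e-06 + j0.02643 VA.
Step 7 — Real power: P = Re(S) = 3.668e-06 W.
Step 8 — Reactive power: Q = Im(S) = 0.02643 VAR.
Step 9 — Apparent power: |S| = 0.02643 VA.
Step 10 — Power factor: PF = P/|S| = 0.0001388 (lagging).

(a) P = 3.668e-06 W  (b) Q = 0.02643 VAR  (c) S = 0.02643 VA  (d) PF = 0.0001388 (lagging)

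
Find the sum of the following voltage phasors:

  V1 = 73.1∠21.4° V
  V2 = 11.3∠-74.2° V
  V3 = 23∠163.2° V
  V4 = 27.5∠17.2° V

Step 1 — Convert each phasor to rectangular form:
  V1 = 73.1·(cos(21.4°) + j·sin(21.4°)) = 68.06 + j26.67 V
  V2 = 11.3·(cos(-74.2°) + j·sin(-74.2°)) = 3.077 - j10.87 V
  V3 = 23·(cos(163.2°) + j·sin(163.2°)) = -22.02 + j6.648 V
  V4 = 27.5·(cos(17.2°) + j·sin(17.2°)) = 26.27 + j8.132 V
Step 2 — Sum components: V_total = 75.39 + j30.58 V.
Step 3 — Convert to polar: |V_total| = 81.35 V, ∠V_total = 22.1°.

V_total = 81.35∠22.1° V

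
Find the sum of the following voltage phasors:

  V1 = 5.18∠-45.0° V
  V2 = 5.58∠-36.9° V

Step 1 — Convert each phasor to rectangular form:
  V1 = 5.18·(cos(-45.0°) + j·sin(-45.0°)) = 3.663 - j3.663 V
  V2 = 5.58·(cos(-36.9°) + j·sin(-36.9°)) = 4.462 - j3.35 V
Step 2 — Sum components: V_total = 8.125 - j7.013 V.
Step 3 — Convert to polar: |V_total| = 10.73 V, ∠V_total = -40.8°.

V_total = 10.73∠-40.8° V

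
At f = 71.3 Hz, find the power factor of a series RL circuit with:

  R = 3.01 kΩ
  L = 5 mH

Step 1 — Angular frequency: ω = 2π·f = 2π·71.3 = 448 rad/s.
Step 2 — Component impedances:
  R: Z = R = 3010 Ω
  L: Z = jωL = j·448·0.005 = 0 + j2.24 Ω
Step 3 — Series combination: Z_total = R + L = 3010 + j2.24 Ω = 3010∠0.0° Ω.
Step 4 — Power factor: PF = cos(φ) = Re(Z)/|Z| = 3010/3010 = 1.
Step 5 — Type: Im(Z) = 2.24 ⇒ lagging (phase φ = 0.0°).

PF = 1 (lagging, φ = 0.0°)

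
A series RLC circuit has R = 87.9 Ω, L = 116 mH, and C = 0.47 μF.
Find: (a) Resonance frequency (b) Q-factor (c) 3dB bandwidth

Step 1 — Resonance condition Im(Z)=0 gives ω₀ = 1/√(LC).
Step 2 — ω₀ = 1/√(0.116·4.7e-07) = 4283 rad/s.
Step 3 — f₀ = ω₀/(2π) = 681.6 Hz.
Step 4 — Series Q: Q = ω₀L/R = 4283·0.116/87.9 = 5.652.
Step 5 — 3dB bandwidth: Δω = ω₀/Q = 757.8 rad/s; BW = Δω/(2π) = 120.6 Hz.

(a) f₀ = 681.6 Hz  (b) Q = 5.652  (c) BW = 120.6 Hz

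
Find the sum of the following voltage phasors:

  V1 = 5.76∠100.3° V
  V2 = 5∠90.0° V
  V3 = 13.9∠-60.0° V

Step 1 — Convert each phasor to rectangular form:
  V1 = 5.76·(cos(100.3°) + j·sin(100.3°)) = -1.03 + j5.667 V
  V2 = 5·(cos(90.0°) + j·sin(90.0°)) = 0 + j5 V
  V3 = 13.9·(cos(-60.0°) + j·sin(-60.0°)) = 6.95 - j12.04 V
Step 2 — Sum components: V_total = 5.92 - j1.371 V.
Step 3 — Convert to polar: |V_total| = 6.077 V, ∠V_total = -13.0°.

V_total = 6.077∠-13.0° V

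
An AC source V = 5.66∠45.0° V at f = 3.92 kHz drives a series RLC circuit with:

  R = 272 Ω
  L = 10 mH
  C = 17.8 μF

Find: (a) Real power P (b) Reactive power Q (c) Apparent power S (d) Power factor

Step 1 — Angular frequency: ω = 2π·f = 2π·3920 = 2.463e+04 rad/s.
Step 2 — Component impedances:
  R: Z = R = 272 Ω
  L: Z = jωL = j·2.463e+04·0.01 = 0 + j246.3 Ω
  C: Z = 1/(jωC) = -j/(ω·C) = 0 - j2.281 Ω
Step 3 — Series combination: Z_total = R + L + C = 272 + j244 Ω = 365.4∠41.9° Ω.
Step 4 — Source phasor: V = 5.66∠45.0° V = 4.002 + j4.002 V.
Step 5 — Current: I = V / Z = 0.01547 + j0.0008386 A = 0.01549∠3.1° A.
Step 6 — Complex power: S = V·I* = 0.06526 + j0.05854 VA.
Step 7 — Real power: P = Re(S) = 0.06526 W.
Step 8 — Reactive power: Q = Im(S) = 0.05854 VAR.
Step 9 — Apparent power: |S| = 0.08767 VA.
Step 10 — Power factor: PF = P/|S| = 0.7444 (lagging).

(a) P = 0.06526 W  (b) Q = 0.05854 VAR  (c) S = 0.08767 VA  (d) PF = 0.7444 (lagging)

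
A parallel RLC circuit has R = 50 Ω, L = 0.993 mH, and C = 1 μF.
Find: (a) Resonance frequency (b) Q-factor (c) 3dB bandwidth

Step 1 — Resonance: ω₀ = 1/√(LC) = 1/√(0.000993·1e-06) = 3.173e+04 rad/s.
Step 2 — f₀ = ω₀/(2π) = 5051 Hz.
Step 3 — Parallel Q: Q = R/(ω₀L) = 50/(3.173e+04·0.000993) = 1.587.
Step 4 — Bandwidth: Δω = ω₀/Q = 2e+04 rad/s; BW = Δω/(2π) = 3183 Hz.

(a) f₀ = 5051 Hz  (b) Q = 1.587  (c) BW = 3183 Hz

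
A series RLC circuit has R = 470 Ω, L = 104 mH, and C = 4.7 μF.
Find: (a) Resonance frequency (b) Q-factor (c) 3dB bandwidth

Step 1 — Resonance condition Im(Z)=0 gives ω₀ = 1/√(LC).
Step 2 — ω₀ = 1/√(0.104·4.7e-06) = 1430 rad/s.
Step 3 — f₀ = ω₀/(2π) = 227.6 Hz.
Step 4 — Series Q: Q = ω₀L/R = 1430·0.104/470 = 0.3165.
Step 5 — 3dB bandwidth: Δω = ω₀/Q = 4519 rad/s; BW = Δω/(2π) = 719.3 Hz.

(a) f₀ = 227.6 Hz  (b) Q = 0.3165  (c) BW = 719.3 Hz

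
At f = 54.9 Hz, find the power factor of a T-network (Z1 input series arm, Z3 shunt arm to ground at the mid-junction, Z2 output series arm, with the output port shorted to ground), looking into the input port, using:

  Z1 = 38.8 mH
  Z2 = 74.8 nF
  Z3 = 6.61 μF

Step 1 — Angular frequency: ω = 2π·f = 2π·54.9 = 344.9 rad/s.
Step 2 — Component impedances:
  Z1: Z = jωL = j·344.9·0.0388 = 0 + j13.38 Ω
  Z2: Z = 1/(jωC) = -j/(ω·C) = 0 - j3.876e+04 Ω
  Z3: Z = 1/(jωC) = -j/(ω·C) = 0 - j438.6 Ω
Step 3 — With the output port shorted to ground, the output series arm Z2 runs from the junction to ground; the shunt arm Z3 also runs from the junction to ground. They appear in parallel: Z3 || Z2 = 0 - j433.7 Ω.
Step 4 — Series with input arm Z1: Z_in = Z1 + (Z3 || Z2) = 0 - j420.3 Ω = 420.3∠-90.0° Ω.
Step 5 — Power factor: PF = cos(φ) = Re(Z)/|Z| = 0/420.3 = 0.
Step 6 — Type: Im(Z) = -420.3 ⇒ leading (phase φ = -90.0°).

PF = 0 (leading, φ = -90.0°)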